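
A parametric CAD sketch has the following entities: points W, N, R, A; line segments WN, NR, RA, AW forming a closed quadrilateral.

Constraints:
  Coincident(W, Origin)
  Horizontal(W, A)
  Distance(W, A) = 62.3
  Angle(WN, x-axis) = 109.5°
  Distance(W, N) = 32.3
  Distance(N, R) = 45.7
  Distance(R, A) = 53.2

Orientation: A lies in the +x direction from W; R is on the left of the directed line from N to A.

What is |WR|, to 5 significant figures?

55.077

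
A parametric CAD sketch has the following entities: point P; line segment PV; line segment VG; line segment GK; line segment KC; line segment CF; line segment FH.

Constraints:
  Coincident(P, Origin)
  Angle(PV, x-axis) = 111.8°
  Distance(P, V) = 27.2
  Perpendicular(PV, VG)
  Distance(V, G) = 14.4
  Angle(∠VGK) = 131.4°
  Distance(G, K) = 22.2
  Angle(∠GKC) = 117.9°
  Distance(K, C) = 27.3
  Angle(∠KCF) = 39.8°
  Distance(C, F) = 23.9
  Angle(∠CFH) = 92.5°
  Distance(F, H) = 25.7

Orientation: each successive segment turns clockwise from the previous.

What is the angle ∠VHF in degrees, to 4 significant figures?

37.55°

P is at the origin; PV runs at 111.8° with length 27.2, so V = (-10.10, 25.25). The perpendicularity gives VG at right angles to PV, so VG runs at 21.80°; with |VG| = 14.4, G = (3.269, 30.60). ∠VGK = 131.4° gives GK at -26.80° from the x-axis; with |GK| = 22.2, K = (23.08, 20.59). ∠GKC = 117.9° gives KC at -88.90° from the x-axis; with |KC| = 27.3, C = (23.61, -6.702). ∠KCF = 39.8° gives CF at 130.9° from the x-axis; with |CF| = 23.9, F = (7.960, 11.36). ∠CFH = 92.5° gives FH at 43.40° from the x-axis; with |FH| = 25.7, H = (26.63, 29.02). Then cos ∠VHF = HV·HF / (|HV||HF|), giving 37.55°.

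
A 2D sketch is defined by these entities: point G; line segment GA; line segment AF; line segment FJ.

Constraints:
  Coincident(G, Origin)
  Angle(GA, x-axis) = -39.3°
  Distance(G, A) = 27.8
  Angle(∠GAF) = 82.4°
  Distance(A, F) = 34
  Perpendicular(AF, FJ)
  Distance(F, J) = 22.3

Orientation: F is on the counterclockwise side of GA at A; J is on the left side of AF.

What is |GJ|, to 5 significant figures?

30.775

G is at the origin; GA runs at -39.3° with length 27.8, so A = 27.8·(cos -39.3°, sin -39.3°) = (21.513, -17.608). ∠GAF = 82.4°, so AF runs at -39.3° + (180° − 82.4°) = 58.300° from the x-axis; with |AF| = 34.0, F = A + 34.0·(cos 58.300°, sin 58.300°) = (39.379, 11.320). AF is perpendicular to FJ; with |FJ| = 22.3 on the left of AF, J = F + 22.3·(-0.85081, 0.52547) = (20.406, 23.038). Then |GJ| = |J − G| = 30.775.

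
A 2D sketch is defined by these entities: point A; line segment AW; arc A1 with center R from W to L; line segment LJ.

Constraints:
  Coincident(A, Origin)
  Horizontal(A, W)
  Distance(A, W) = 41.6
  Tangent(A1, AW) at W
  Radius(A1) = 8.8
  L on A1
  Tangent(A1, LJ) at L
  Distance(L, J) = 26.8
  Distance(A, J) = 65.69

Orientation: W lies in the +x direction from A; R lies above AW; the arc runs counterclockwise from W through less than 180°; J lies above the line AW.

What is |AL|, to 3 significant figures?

50.5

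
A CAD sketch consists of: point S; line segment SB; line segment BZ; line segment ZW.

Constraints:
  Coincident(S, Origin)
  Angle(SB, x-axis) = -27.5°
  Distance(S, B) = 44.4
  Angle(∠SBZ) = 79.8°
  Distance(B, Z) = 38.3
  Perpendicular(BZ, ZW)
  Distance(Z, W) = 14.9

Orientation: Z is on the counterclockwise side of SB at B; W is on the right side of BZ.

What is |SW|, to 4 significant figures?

66.03

S is at the origin; SB runs at -27.5° with length 44.4, so B = 44.4·(cos -27.5°, sin -27.5°) = (39.38, -20.50). ∠SBZ = 79.8°, so BZ runs at -27.5° + (180° − 79.8°) = 72.70° from the x-axis; with |BZ| = 38.3, Z = B + 38.3·(cos 72.70°, sin 72.70°) = (50.77, 16.07). BZ is perpendicular to ZW; with |ZW| = 14.9 on the right of BZ, W = Z + 14.9·(0.9548, -0.2974) = (65.00, 11.63). Then |SW| = |W − S| = 66.03.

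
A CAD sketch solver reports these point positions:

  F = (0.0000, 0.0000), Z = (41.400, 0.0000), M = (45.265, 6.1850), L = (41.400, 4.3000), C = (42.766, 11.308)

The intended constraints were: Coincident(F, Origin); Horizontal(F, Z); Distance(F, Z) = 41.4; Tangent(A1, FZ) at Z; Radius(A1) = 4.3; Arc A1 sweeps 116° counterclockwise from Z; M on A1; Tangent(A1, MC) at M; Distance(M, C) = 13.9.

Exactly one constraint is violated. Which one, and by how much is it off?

Distance(M, C) = 13.9 — off by 8.20.

F = (0.00, 0.00) ✓; F.y = 0.00, Z.y = 0.00 ✓; |FZ| = 41.40 ✓; ∠(LZ, ZF) = 90.00° ✓; |LZ| = 4.300 ✓; bearing(L→M) − bearing(L→Z) = 116.0° ✓; |LM| = 4.300 ✓; ∠(LM, MC) = 90.00° ✓; |MC| = 5.700 ✗.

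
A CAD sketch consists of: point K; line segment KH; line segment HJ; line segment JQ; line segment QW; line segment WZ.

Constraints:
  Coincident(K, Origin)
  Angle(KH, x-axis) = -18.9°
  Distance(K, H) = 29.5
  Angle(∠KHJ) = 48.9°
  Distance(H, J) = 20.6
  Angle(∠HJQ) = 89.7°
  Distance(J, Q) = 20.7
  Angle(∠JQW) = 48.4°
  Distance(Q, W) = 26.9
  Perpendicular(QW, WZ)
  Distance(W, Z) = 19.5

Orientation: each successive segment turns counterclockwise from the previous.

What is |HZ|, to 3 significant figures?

17.9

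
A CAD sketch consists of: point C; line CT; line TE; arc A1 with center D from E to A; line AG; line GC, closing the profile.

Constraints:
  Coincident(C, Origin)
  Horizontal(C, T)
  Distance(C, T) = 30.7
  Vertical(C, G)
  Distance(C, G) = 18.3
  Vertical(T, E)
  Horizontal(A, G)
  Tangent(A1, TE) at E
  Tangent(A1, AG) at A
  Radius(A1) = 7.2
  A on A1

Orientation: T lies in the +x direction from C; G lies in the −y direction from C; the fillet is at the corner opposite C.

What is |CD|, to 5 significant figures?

25.990

CG is vertical with |CG| = 18.3 and G on the −y side, so G = (0.0000, -18.300). The virtual corner opposite C is at (30.700, -18.300). A1 meets TE tangentially, so DE is at right angles to TE and the tangent condition forces DA to be normal to AG, with radius 7.2, so the center D sits 7.2 in from both sides at D = (23.500, -11.100). Then |CD| = |D − C| = 25.990.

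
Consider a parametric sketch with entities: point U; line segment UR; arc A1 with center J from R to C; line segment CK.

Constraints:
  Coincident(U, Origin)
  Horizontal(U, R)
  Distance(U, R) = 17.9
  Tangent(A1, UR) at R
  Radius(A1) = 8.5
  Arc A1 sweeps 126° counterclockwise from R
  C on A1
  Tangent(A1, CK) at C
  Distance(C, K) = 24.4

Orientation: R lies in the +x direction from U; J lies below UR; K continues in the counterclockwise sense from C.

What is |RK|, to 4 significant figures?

34.06

U is at the origin; U and R share the same y with |UR| = 17.9 and R on the +x side, so R = (17.90, 0.000). Since A1 is tangent to UR there, JR ⟂ UR, so J = R + (0, -8.5) = (17.90, -8.500). On A1, R sits at bearing 90° from J; a 126° counterclockwise sweep puts C at bearing 216°, so C = J + 8.5·(cos 216°, sin 216°) = (11.02, -13.50). Tangency of A1 to CK means the radius JC is perpendicular to CK, so CK runs along (−sin 216°, cos 216°); with |CK| = 24.4, K = (25.37, -33.24). Then |RK| = |K − R| = 34.06.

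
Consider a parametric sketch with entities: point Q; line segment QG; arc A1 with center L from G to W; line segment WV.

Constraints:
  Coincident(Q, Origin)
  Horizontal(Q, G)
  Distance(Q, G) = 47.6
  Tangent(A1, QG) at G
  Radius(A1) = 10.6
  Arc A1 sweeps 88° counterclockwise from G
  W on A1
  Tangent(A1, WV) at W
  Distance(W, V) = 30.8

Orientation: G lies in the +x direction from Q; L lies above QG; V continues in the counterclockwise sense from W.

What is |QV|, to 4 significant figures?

72.07

Q is at the origin; Q and G share the same y with |QG| = 47.6 and G on the +x side, so G = (47.60, 0.000). Tangency of A1 to QG means the radius LG is perpendicular to QG, so L = G + (0, 10.6) = (47.60, 10.60). On A1, G sits at bearing -90° from L; an 88° counterclockwise sweep puts W at bearing -2°, so W = L + 10.6·(cos -2°, sin -2°) = (58.19, 10.23). A1 meets WV tangentially, so LW is at right angles to WV, so WV runs along (−sin -2°, cos -2°); with |WV| = 30.8, V = (59.27, 41.01). Then |QV| = |V − Q| = 72.07.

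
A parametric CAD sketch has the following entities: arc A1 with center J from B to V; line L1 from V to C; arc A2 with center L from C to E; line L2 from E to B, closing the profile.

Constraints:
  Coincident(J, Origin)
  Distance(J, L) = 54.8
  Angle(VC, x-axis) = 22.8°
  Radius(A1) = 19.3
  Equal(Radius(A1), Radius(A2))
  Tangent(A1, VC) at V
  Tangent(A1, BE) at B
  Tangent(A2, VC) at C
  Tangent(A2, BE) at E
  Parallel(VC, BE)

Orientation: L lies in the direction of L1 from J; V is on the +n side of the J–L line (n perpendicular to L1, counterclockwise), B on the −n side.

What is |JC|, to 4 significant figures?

58.10

The slot axis is L1's direction at 22.8°, so u = (cos 22.8°, sin 22.8°) = (0.9219, 0.3875) and n = (−sin 22.8°, cos 22.8°) = (-0.3875, 0.9219). J is at the origin and L lies 54.8 along u from J, so L = 54.8·u = (50.52, 21.24). Tangency of A1 to both parallel lines with radius 19.3 puts V and B at J ± 19.3·n: V = (-7.479, 17.79), B = (7.479, -17.79). Equal radii place C and E the same way about L: C = L + 19.3·n = (43.04, 39.03), E = L − 19.3·n = (58.00, 3.444). Then |JC| = |C − J| = 58.10.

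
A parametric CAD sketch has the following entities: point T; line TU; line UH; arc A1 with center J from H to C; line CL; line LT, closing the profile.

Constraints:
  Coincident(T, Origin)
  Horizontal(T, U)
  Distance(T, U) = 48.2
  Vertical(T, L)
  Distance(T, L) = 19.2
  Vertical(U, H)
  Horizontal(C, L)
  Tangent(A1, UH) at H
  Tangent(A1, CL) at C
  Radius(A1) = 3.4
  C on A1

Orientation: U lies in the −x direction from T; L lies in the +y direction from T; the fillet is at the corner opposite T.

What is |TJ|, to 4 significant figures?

47.50

T is at the origin; TU is horizontal with |TU| = 48.2 and U on the −x side, so U = (-48.20, 0.000). TL is vertical with |TL| = 19.2 and L on the +y side, so L = (0.000, 19.20). The virtual corner opposite T is at (-48.20, 19.20). A1 meets UH tangentially, so JH is at right angles to UH and the tangent condition forces JC to be normal to CL, with radius 3.4, so the center J sits 3.4 in from both sides at J = (-44.80, 15.80). Then |TJ| = |J − T| = 47.50.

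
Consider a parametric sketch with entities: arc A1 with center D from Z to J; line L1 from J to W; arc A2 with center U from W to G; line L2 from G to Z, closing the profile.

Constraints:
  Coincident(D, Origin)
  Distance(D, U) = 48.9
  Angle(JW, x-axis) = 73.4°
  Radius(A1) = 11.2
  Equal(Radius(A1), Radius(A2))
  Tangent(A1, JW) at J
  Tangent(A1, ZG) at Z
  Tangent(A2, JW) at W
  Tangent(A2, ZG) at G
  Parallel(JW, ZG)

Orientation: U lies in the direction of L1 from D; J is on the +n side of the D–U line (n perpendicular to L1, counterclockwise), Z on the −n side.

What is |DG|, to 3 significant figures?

50.2

The slot axis is L1's direction at 73.4°, so u = (cos 73.4°, sin 73.4°) = (0.286, 0.958) and n = (−sin 73.4°, cos 73.4°) = (-0.958, 0.286). D is at the origin and U lies 48.9 along u from D, so U = 48.9·u = (14.0, 46.9). Tangency of A1 to both parallel lines with radius 11.2 puts J and Z at D ± 11.2·n: J = (-10.7, 3.20), Z = (10.7, -3.20). Equal radii place W and G the same way about U: W = U + 11.2·n = (3.24, 50.1), G = U − 11.2·n = (24.7, 43.7). Then |DG| = |G − D| = 50.2.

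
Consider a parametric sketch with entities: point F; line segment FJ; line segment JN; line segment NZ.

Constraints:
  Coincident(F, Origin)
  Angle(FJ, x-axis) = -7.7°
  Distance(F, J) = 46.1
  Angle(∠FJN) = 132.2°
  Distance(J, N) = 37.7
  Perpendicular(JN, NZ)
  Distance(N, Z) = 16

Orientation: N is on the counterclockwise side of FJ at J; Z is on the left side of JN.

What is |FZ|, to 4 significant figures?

71.02

F is at the origin; FJ runs at -7.7° with length 46.1, so J = 46.1·(cos -7.7°, sin -7.7°) = (45.68, -6.177). ∠FJN = 132.2°, so JN runs at -7.7° + (180° − 132.2°) = 40.10° from the x-axis; with |JN| = 37.7, N = J + 37.7·(cos 40.10°, sin 40.10°) = (74.52, 18.11). JN is perpendicular to NZ; with |NZ| = 16.0 on the left of JN, Z = N + 16.0·(-0.6441, 0.7649) = (64.22, 30.35). Then |FZ| = |Z − F| = 71.02.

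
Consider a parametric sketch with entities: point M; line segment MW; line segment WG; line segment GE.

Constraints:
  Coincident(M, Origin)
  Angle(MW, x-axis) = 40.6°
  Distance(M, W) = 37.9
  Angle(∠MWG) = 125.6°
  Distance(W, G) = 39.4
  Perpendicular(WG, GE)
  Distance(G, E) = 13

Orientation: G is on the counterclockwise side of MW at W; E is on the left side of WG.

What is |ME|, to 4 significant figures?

63.99

∠MWG = 125.6°, so WG runs at 40.6° + (180° − 125.6°) = 95.00° from the x-axis; with |WG| = 39.4, G = W + 39.4·(cos 95.00°, sin 95.00°) = (25.34, 63.91). WG ⟂ GE; with |GE| = 13.0 on the left of WG, E = G + 13.0·(-0.9962, -0.08716) = (12.39, 62.78). Then |ME| = |E − M| = 63.99.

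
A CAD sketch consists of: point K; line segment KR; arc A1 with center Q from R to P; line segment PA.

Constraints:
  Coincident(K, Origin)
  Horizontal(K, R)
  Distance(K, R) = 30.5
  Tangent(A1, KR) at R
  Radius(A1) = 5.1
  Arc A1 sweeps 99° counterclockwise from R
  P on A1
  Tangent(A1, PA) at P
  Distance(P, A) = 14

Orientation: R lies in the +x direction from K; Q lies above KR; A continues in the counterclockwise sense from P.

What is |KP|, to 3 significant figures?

36.0

K is at the origin; K and R share the same y with |KR| = 30.5 and R on the +x side, so R = (30.5, 0.00). Since A1 is tangent to KR there, QR ⟂ KR, so Q = R + (0, 5.1) = (30.5, 5.10). On A1, R sits at bearing -90° from Q; a 99° counterclockwise sweep puts P at bearing 9°, so P = Q + 5.1·(cos 9°, sin 9°) = (35.5, 5.90). Then |KP| = |P − K| = 36.0.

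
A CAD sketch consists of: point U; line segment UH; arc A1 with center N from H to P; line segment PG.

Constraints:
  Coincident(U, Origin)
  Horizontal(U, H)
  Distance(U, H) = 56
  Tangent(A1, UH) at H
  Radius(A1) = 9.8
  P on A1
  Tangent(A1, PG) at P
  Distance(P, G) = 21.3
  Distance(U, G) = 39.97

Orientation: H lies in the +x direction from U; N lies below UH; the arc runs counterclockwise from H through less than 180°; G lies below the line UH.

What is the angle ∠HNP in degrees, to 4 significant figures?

49.77°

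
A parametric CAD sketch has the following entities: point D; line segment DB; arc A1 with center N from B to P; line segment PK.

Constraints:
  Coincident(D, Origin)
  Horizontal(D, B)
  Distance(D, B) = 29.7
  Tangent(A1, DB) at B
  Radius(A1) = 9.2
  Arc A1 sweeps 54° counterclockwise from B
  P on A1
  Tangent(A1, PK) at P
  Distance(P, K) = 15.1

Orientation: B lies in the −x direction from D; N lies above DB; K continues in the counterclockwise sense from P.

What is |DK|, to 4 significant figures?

20.86

D is at the origin; D and B share the same y with |DB| = 29.7 and B on the −x side, so B = (-29.70, 0.000). Since A1 is tangent to DB there, NB ⟂ DB, so N = B + (0, 9.2) = (-29.70, 9.200). On A1, B sits at bearing -90° from N; a 54° counterclockwise sweep puts P at bearing -36°, so P = N + 9.2·(cos -36°, sin -36°) = (-22.26, 3.792). Since A1 is tangent to PK there, NP ⟂ PK, so PK runs along (−sin -36°, cos -36°); with |PK| = 15.1, K = (-13.38, 16.01). Then |DK| = |K − D| = 20.86.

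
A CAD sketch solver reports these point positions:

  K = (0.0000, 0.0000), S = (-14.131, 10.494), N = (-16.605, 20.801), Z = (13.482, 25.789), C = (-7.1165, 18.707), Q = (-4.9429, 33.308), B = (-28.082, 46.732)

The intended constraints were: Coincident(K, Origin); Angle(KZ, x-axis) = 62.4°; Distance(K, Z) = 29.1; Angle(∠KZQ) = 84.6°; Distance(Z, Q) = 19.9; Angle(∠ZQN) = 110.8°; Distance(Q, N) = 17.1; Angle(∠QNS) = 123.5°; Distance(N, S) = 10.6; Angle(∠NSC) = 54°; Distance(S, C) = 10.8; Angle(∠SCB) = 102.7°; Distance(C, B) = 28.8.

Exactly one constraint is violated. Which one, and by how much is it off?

Distance(C, B) = 28.8 — off by 6.20.

K = (0.00, 0.00) ✓; KZ at 62.40° ✓; |KZ| = 29.10 ✓; ∠KZQ = 84.60° ✓; |ZQ| = 19.90 ✓; ∠ZQN = 110.8° ✓; |QN| = 17.10 ✓; ∠QNS = 123.5° ✓; |NS| = 10.60 ✓; ∠NSC = 54.00° ✓; |SC| = 10.80 ✓; ∠SCB = 102.7° ✓; |CB| = 35.00 ✗.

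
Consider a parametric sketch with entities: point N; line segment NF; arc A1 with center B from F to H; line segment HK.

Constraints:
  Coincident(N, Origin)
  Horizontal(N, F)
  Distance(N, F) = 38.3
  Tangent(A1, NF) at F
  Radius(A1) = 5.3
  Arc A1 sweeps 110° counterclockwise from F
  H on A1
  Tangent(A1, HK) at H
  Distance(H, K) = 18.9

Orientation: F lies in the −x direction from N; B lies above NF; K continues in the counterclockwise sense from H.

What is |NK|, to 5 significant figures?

46.919

N is at the origin; N and F share the same y with |NF| = 38.3 and F on the −x side, so F = (-38.300, 0.0000). Since A1 is tangent to NF there, BF ⟂ NF, so B = F + (0, 5.3) = (-38.300, 5.3000). On A1, F sits at bearing -90° from B; a 110° counterclockwise sweep puts H at bearing 20°, so H = B + 5.3·(cos 20°, sin 20°) = (-33.320, 7.1127). Since A1 is tangent to HK there, BH ⟂ HK, so HK runs along (−sin 20°, cos 20°); with |HK| = 18.9, K = (-39.784, 24.873). Then |NK| = |K − N| = 46.919.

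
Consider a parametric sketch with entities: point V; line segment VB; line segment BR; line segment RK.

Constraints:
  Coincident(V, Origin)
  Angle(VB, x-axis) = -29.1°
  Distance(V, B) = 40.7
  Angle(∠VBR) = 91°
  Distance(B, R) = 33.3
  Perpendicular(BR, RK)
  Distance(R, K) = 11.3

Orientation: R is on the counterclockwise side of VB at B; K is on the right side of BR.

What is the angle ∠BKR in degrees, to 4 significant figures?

71.26°

V is at the origin; VB runs at -29.1° with length 40.7, so B = 40.7·(cos -29.1°, sin -29.1°) = (35.56, -19.79). ∠VBR = 91.0°, so BR runs at -29.1° + (180° − 91.0°) = 59.90° from the x-axis; with |BR| = 33.3, R = B + 33.3·(cos 59.90°, sin 59.90°) = (52.26, 9.016). BR is perpendicular to RK; with |RK| = 11.3 on the right of BR, K = R + 11.3·(0.8652, -0.5015) = (62.04, 3.349). Then cos ∠BKR = KB·KR / (|KB||KR|), giving 71.26°.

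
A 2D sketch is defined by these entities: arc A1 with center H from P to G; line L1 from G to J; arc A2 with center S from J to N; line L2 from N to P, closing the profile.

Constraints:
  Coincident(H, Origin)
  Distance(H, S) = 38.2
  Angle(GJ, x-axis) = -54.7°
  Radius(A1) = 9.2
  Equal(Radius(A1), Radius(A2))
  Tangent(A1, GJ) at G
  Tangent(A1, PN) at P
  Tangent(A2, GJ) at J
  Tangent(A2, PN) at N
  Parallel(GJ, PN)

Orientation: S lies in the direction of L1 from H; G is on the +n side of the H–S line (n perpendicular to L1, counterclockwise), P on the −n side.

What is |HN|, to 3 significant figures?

39.3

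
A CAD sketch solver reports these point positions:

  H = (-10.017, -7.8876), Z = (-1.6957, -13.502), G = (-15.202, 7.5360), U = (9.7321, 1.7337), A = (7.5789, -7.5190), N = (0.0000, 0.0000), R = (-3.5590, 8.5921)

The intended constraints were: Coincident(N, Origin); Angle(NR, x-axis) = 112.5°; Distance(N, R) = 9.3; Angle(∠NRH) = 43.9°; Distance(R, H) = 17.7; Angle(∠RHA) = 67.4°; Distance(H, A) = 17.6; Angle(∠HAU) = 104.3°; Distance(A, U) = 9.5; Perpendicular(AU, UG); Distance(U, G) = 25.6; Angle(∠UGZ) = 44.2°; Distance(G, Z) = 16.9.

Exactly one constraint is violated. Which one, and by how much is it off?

Distance(G, Z) = 16.9 — off by 8.10.

N = (0.00, 0.00) ✓; NR at 112.5° ✓; |NR| = 9.300 ✓; ∠NRH = 43.90° ✓; |RH| = 17.70 ✓; ∠RHA = 67.40° ✓; |HA| = 17.60 ✓; ∠HAU = 104.3° ✓; |AU| = 9.500 ✓; ∠(AU, UG) = 90.00° ✓; |UG| = 25.60 ✓; ∠UGZ = 44.20° ✓; |GZ| = 25.00 ✗.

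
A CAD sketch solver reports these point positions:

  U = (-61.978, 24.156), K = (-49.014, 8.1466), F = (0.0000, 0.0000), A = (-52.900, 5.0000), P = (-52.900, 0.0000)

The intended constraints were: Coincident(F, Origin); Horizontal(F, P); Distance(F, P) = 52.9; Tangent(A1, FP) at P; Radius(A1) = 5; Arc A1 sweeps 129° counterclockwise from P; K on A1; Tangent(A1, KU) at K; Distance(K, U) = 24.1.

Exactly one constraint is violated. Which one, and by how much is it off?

Distance(K, U) = 24.1 — off by 3.50.

F = (0.00, 0.00) ✓; F.y = 0.00, P.y = 0.00 ✓; |FP| = 52.90 ✓; ∠(AP, PF) = 90.00° ✓; |AP| = 5.000 ✓; bearing(A→K) − bearing(A→P) = 129.0° ✓; |AK| = 5.000 ✓; ∠(AK, KU) = 90.00° ✓; |KU| = 20.60 ✗.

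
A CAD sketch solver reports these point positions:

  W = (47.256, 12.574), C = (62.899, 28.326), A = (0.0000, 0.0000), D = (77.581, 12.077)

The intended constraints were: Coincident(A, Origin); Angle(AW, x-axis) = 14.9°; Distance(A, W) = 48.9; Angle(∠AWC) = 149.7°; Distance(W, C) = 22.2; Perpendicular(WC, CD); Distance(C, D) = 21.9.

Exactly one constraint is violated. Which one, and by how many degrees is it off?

Perpendicular(WC, CD) — off by 3.10°.

A = (0.00, 0.00) ✓; AW at 14.90° ✓; |AW| = 48.90 ✓; ∠AWC = 149.7° ✓; |WC| = 22.20 ✓; ∠(WC, CD) = 93.10° ✗; |CD| = 21.90 ✓.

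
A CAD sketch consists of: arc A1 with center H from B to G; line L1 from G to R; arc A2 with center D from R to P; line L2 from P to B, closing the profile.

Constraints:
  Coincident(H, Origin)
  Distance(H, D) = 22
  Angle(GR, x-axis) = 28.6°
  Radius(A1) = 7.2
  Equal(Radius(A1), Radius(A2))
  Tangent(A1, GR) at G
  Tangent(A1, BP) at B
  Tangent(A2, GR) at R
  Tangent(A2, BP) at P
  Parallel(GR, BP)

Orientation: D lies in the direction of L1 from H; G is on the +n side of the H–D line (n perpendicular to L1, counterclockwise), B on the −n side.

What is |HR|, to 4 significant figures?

23.15

The slot axis is L1's direction at 28.6°, so u = (cos 28.6°, sin 28.6°) = (0.8780, 0.4787) and n = (−sin 28.6°, cos 28.6°) = (-0.4787, 0.8780). H is at the origin and D lies 22.0 along u from H, so D = 22.0·u = (19.32, 10.53). Tangency of A1 to both parallel lines with radius 7.2 puts G and B at H ± 7.2·n: G = (-3.447, 6.321), B = (3.447, -6.321). Equal radii place R and P the same way about D: R = D + 7.2·n = (15.87, 16.85), P = D − 7.2·n = (22.76, 4.210). Then |HR| = |R − H| = 23.15.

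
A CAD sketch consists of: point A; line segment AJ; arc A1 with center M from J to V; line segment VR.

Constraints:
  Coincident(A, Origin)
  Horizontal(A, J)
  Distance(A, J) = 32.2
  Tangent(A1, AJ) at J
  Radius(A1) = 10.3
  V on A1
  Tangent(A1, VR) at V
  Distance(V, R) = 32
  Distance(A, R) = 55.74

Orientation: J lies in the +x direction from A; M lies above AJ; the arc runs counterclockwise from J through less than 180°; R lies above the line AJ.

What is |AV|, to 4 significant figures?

44.09

Checks: |MJ| = 10.30 ✓; |MV| = 10.30 ✓; ∠(MV, VR) = 90.00° ✓; |VR| = 32.00 ✓; |AR| = 55.74 ✓.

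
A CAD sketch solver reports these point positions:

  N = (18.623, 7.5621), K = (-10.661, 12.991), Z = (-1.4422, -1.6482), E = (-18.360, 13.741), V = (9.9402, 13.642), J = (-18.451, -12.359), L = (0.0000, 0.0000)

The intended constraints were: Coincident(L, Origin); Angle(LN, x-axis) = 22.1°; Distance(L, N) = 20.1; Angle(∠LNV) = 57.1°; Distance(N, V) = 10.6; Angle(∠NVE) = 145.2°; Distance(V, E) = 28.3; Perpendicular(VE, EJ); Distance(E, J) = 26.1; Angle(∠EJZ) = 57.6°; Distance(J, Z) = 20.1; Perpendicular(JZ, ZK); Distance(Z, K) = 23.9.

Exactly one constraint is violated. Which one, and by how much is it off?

Distance(Z, K) = 23.9 — off by 6.60.

L = (0.00, 0.00) ✓; LN at 22.10° ✓; |LN| = 20.10 ✓; ∠LNV = 57.10° ✓; |NV| = 10.60 ✓; ∠NVE = 145.2° ✓; |VE| = 28.30 ✓; ∠(VE, EJ) = 90.00° ✓; |EJ| = 26.10 ✓; ∠EJZ = 57.60° ✓; |JZ| = 20.10 ✓; ∠(JZ, ZK) = 90.00° ✓; |ZK| = 17.30 ✗.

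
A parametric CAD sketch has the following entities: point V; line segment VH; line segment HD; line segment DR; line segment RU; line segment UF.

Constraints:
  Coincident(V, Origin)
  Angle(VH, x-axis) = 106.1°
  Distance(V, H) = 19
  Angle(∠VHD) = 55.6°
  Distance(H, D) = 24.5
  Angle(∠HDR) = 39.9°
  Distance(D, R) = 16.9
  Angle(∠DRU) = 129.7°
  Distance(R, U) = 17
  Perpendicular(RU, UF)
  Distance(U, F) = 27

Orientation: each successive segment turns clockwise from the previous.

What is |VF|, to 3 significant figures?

36.2

∠DRU = 129.7° gives RU at 151° from the x-axis; with |RU| = 17.0, U = (-12.6, 12.5). RU is perpendicular to UF, so UF runs at 61.3°; with |UF| = 27.0, F = (0.333, 36.2). Then |VF| = |F − V| = 36.2.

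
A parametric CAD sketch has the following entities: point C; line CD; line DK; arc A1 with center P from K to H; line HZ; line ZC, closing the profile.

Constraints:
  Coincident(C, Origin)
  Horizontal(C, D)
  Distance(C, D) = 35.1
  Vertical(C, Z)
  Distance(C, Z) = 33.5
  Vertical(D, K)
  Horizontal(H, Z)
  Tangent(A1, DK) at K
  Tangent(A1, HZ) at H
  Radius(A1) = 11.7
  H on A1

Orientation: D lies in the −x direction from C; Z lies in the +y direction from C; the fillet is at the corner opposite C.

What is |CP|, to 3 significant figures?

32.0

CZ is vertical with |CZ| = 33.5 and Z on the +y side, so Z = (0.00, 33.5). The virtual corner opposite C is at (-35.1, 33.5). The tangent condition forces PK to be normal to DK and A1 meets HZ tangentially, so PH is at right angles to HZ, with radius 11.7, so the center P sits 11.7 in from both sides at P = (-23.4, 21.8). Then |CP| = |P − C| = 32.0.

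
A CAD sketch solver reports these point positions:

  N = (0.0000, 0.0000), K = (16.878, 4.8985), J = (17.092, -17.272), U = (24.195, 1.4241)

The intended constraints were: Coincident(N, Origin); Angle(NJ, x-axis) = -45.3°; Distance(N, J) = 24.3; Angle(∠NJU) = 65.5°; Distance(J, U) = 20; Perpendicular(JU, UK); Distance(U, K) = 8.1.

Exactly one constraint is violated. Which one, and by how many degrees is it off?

Perpendicular(JU, UK) — off by 4.60°.

N = (0.00, 0.00) ✓; NJ at -45.30° ✓; |NJ| = 24.30 ✓; ∠NJU = 65.50° ✓; |JU| = 20.00 ✓; ∠(JU, UK) = 85.40° ✗; |UK| = 8.100 ✓.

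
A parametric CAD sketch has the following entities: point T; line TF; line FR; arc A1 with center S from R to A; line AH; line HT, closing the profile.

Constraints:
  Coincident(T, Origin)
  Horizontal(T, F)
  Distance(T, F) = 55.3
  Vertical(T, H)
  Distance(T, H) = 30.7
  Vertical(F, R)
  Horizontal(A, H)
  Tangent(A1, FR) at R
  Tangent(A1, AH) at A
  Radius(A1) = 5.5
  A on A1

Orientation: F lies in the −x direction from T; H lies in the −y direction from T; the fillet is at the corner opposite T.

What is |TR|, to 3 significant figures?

60.8

The virtual corner opposite T is at (-55.3, -30.7). Since A1 is tangent to FR there, SR ⟂ FR and the tangent condition forces SA to be normal to AH, with radius 5.5, so the center S sits 5.5 in from both sides at S = (-49.8, -25.2). That places the tangent points at R = (-55.3, -25.2) on FR and A = (-49.8, -30.7) on AH. Then |TR| = |R − T| = 60.8.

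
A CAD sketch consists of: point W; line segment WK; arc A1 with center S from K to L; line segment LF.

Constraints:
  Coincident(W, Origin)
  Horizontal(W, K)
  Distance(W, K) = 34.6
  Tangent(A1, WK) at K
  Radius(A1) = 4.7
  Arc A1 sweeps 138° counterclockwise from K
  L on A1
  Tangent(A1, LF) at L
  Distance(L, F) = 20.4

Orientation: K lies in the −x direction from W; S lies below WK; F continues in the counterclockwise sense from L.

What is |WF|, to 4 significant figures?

31.42

W is at the origin; WK is horizontal with |WK| = 34.6 and K on the −x side, so K = (-34.60, 0.000). The tangent condition forces SK to be normal to WK, so S = K + (0, -4.7) = (-34.60, -4.700). On A1, K sits at bearing 90° from S; a 138° counterclockwise sweep puts L at bearing 228°, so L = S + 4.7·(cos 228°, sin 228°) = (-37.74, -8.193). A1 meets LF tangentially, so SL is at right angles to LF, so LF runs along (−sin 228°, cos 228°); with |LF| = 20.4, F = (-22.58, -21.84). Then |WF| = |F − W| = 31.42.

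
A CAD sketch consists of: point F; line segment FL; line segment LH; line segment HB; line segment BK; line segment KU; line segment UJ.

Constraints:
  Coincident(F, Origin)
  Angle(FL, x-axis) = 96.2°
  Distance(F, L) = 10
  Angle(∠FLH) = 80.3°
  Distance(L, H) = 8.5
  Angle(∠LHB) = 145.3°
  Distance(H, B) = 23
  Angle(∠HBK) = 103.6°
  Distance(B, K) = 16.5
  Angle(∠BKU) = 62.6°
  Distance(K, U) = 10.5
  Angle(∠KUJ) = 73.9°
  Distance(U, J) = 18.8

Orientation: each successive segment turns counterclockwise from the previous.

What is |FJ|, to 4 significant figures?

29.93

∠BKU = 62.6° gives KU at 64.40° from the x-axis; with |KU| = 10.5, U = (-9.387, -13.87). ∠KUJ = 73.9° gives UJ at 170.5° from the x-axis; with |UJ| = 18.8, J = (-27.93, -10.77). Then |FJ| = |J − F| = 29.93.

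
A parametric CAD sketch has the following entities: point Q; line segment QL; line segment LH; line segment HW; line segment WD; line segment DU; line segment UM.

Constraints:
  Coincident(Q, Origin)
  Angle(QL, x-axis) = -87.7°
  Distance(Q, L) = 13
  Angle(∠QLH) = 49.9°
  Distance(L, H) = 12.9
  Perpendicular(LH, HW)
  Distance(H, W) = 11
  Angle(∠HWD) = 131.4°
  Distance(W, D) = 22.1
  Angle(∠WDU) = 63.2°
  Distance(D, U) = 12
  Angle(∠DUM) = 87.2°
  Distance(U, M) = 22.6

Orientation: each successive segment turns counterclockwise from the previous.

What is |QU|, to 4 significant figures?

15.61

∠HWD = 131.4° gives WD at -179.0° from the x-axis; with |WD| = 22.1, D = (-19.47, 3.446). ∠WDU = 63.2° gives DU at -62.20° from the x-axis; with |DU| = 12.0, U = (-13.87, -7.169). Then |QU| = |U − Q| = 15.61.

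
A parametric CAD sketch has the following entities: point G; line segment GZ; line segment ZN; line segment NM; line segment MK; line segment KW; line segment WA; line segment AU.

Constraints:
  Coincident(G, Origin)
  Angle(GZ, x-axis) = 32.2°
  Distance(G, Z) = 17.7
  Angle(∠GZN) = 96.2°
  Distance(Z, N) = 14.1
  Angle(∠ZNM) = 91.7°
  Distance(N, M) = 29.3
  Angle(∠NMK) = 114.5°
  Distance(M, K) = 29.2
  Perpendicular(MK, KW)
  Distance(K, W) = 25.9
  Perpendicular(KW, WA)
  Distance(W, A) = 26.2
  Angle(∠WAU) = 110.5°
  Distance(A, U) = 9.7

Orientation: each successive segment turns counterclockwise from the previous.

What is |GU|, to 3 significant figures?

10.4

G is at the origin; GZ runs at 32.2° with length 17.7, so Z = (15.0, 9.43). ∠GZN = 96.2° gives ZN at 116° from the x-axis; with |ZN| = 14.1, N = (8.80, 22.1). ∠ZNM = 91.7° gives NM at -156° from the x-axis; with |NM| = 29.3, M = (-17.9, 10.0). ∠NMK = 114.5° gives MK at -90.2° from the x-axis; with |MK| = 29.2, K = (-18.0, -19.2). MK ⟂ KW, so KW runs at -0.200°; with |KW| = 25.9, W = (7.89, -19.2). KW ⟂ WA, so WA runs at 89.8°; with |WA| = 26.2, A = (7.98, 6.96). ∠WAU = 110.5° gives AU at 159° from the x-axis; with |AU| = 9.7, U = (-1.09, 10.4). Then |GU| = |U − G| = 10.4.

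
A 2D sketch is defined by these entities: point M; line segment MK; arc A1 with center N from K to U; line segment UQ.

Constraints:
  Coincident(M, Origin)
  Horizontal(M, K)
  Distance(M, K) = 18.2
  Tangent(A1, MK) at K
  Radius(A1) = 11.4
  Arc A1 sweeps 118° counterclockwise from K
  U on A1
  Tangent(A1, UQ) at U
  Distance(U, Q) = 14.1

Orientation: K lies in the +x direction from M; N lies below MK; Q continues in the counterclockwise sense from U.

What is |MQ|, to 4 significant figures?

32.72

M is at the origin; M and K share the same y with |MK| = 18.2 and K on the +x side, so K = (18.20, 0.000). Tangency of A1 to MK means the radius NK is perpendicular to MK, so N = K + (0, -11.4) = (18.20, -11.40). On A1, K sits at bearing 90° from N; a 118° counterclockwise sweep puts U at bearing 208°, so U = N + 11.4·(cos 208°, sin 208°) = (8.134, -16.75). A1 meets UQ tangentially, so NU is at right angles to UQ, so UQ runs along (−sin 208°, cos 208°); with |UQ| = 14.1, Q = (14.75, -29.20). Then |MQ| = |Q − M| = 32.72.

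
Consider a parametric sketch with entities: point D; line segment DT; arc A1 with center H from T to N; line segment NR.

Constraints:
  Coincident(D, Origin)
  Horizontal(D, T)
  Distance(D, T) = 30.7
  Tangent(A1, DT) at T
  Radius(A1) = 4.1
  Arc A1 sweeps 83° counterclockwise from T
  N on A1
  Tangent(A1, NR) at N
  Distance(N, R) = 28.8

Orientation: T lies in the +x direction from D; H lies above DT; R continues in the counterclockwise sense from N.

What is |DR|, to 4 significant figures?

50.01

On A1, T sits at bearing -90° from H; an 83° counterclockwise sweep puts N at bearing -7°, so N = H + 4.1·(cos -7°, sin -7°) = (34.77, 3.600). Since A1 is tangent to NR there, HN ⟂ NR, so NR runs along (−sin -7°, cos -7°); with |NR| = 28.8, R = (38.28, 32.19). Then |DR| = |R − D| = 50.01.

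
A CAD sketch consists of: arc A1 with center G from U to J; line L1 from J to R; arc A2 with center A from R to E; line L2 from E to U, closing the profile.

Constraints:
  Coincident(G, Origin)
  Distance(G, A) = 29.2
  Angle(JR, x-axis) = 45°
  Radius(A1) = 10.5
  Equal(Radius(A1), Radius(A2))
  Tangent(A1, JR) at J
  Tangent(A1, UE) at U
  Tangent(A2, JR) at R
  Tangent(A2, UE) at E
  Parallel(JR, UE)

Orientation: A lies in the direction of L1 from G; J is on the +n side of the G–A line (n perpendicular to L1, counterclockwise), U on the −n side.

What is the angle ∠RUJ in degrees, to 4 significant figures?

54.28°

Tangency of A1 to both parallel lines with radius 10.5 puts J and U at G ± 10.5·n: J = (-7.425, 7.425), U = (7.425, -7.425). Equal radii place R and E the same way about A: R = A + 10.5·n = (13.22, 28.07), E = A − 10.5·n = (28.07, 13.22). Then cos ∠RUJ = UR·UJ / (|UR||UJ|), giving 54.28°.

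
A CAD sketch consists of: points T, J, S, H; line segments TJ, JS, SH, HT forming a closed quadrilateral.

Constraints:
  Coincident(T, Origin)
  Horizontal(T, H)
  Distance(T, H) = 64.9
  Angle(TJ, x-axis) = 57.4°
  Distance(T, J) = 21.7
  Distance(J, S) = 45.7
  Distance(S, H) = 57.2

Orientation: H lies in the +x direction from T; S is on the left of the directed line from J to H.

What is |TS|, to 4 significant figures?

67.22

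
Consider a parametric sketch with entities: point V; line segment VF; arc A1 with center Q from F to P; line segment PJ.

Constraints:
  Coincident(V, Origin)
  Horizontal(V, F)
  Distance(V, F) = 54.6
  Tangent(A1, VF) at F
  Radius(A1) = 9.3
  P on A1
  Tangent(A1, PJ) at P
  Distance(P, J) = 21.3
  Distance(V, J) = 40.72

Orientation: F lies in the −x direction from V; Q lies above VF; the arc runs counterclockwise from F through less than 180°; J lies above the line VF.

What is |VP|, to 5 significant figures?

47.174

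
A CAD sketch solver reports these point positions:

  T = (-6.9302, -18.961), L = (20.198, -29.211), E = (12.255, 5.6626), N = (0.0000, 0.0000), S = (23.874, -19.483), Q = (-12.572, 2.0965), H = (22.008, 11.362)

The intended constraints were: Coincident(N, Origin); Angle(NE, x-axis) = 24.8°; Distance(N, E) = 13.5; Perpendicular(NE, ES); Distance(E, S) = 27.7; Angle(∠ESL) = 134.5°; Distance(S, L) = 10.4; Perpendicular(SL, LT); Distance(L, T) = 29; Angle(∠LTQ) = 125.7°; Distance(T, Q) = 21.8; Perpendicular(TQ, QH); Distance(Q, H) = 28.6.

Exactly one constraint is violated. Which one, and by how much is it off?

Distance(Q, H) = 28.6 — off by 7.20.

N = (0.00, 0.00) ✓; NE at 24.80° ✓; |NE| = 13.50 ✓; ∠(NE, ES) = 90.00° ✓; |ES| = 27.70 ✓; ∠ESL = 134.5° ✓; |SL| = 10.40 ✓; ∠(SL, LT) = 90.00° ✓; |LT| = 29.00 ✓; ∠LTQ = 125.7° ✓; |TQ| = 21.80 ✓; ∠(TQ, QH) = 90.00° ✓; |QH| = 35.80 ✗.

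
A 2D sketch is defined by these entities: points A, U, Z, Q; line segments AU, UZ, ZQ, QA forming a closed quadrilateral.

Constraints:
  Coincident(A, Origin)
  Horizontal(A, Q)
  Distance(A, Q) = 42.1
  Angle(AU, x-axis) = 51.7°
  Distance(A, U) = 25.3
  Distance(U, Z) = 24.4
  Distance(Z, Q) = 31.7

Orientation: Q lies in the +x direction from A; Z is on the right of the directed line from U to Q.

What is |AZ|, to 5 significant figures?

11.390

Checks: |UZ| = 24.40 ✓; |ZQ| = 31.70 ✓.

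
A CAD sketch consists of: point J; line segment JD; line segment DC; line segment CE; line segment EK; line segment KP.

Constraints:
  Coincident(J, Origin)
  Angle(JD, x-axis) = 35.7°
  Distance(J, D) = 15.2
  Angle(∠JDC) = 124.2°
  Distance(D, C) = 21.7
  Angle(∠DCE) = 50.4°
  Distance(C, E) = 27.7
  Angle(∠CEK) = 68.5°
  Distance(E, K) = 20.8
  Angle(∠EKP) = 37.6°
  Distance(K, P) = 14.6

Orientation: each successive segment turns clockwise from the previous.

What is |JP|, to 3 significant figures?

16.3

J is at the origin; JD runs at 35.7° with length 15.2, so D = (12.3, 8.87). ∠JDC = 124.2° gives DC at -20.1° from the x-axis; with |DC| = 21.7, C = (32.7, 1.41). ∠DCE = 50.4° gives CE at -150° from the x-axis; with |CE| = 27.7, E = (8.81, -12.6). ∠CEK = 68.5° gives EK at 98.8° from the x-axis; with |EK| = 20.8, K = (5.62, 7.99). ∠EKP = 37.6° gives KP at -43.6° from the x-axis; with |KP| = 14.6, P = (16.2, -2.08). Then |JP| = |P − J| = 16.3.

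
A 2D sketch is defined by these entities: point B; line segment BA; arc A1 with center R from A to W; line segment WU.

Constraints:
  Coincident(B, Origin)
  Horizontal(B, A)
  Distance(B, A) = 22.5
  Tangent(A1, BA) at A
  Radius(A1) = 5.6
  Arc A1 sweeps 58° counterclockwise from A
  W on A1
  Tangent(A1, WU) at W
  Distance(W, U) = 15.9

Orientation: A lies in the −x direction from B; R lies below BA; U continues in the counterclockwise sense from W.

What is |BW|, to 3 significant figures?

27.4

B is at the origin; BA is horizontal with |BA| = 22.5 and A on the −x side, so A = (-22.5, 0.00). Tangency of A1 to BA means the radius RA is perpendicular to BA, so R = A + (0, -5.6) = (-22.5, -5.60). On A1, A sits at bearing 90° from R; a 58° counterclockwise sweep puts W at bearing 148°, so W = R + 5.6·(cos 148°, sin 148°) = (-27.2, -2.63). Then |BW| = |W − B| = 27.4.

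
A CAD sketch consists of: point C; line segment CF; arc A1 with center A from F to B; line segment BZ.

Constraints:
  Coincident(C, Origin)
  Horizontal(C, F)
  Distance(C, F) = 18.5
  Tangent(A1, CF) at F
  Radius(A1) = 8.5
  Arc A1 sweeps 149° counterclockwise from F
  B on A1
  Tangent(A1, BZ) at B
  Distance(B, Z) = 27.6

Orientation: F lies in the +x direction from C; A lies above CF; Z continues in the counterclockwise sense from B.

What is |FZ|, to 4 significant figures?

35.66

C is at the origin; C and F share the same y with |CF| = 18.5 and F on the +x side, so F = (18.50, 0.000). A1 meets CF tangentially, so AF is at right angles to CF, so A = F + (0, 8.5) = (18.50, 8.500). On A1, F sits at bearing -90° from A; a 149° counterclockwise sweep puts B at bearing 59°, so B = A + 8.5·(cos 59°, sin 59°) = (22.88, 15.79). A1 meets BZ tangentially, so AB is at right angles to BZ, so BZ runs along (−sin 59°, cos 59°); with |BZ| = 27.6, Z = (-0.7800, 30.00). Then |FZ| = |Z − F| = 35.66.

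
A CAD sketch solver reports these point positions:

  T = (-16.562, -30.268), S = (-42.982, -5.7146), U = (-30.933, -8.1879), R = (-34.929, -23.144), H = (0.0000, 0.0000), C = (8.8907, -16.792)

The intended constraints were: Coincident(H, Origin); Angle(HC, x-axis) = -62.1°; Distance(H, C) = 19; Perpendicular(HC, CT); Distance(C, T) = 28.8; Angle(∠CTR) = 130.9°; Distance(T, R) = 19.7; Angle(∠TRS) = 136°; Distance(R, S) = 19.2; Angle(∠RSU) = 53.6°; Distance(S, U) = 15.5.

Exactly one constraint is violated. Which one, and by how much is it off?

Distance(S, U) = 15.5 — off by 3.20.

H = (0.00, 0.00) ✓; HC at -62.10° ✓; |HC| = 19.00 ✓; ∠(HC, CT) = 90.00° ✓; |CT| = 28.80 ✓; ∠CTR = 130.9° ✓; |TR| = 19.70 ✓; ∠TRS = 136.0° ✓; |RS| = 19.20 ✓; ∠RSU = 53.60° ✓; |SU| = 12.30 ✗.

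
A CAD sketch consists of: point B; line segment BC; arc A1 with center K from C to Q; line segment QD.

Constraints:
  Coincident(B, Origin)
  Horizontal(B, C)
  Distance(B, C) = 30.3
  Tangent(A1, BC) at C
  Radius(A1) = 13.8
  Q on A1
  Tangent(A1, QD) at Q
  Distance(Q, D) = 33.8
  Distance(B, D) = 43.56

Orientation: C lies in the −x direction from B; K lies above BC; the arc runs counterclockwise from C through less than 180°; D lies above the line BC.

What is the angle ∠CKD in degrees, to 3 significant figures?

143°

Checks: |BC| = 30.30 ✓; |KQ| = 13.80 ✓; ∠(KQ, QD) = 90.00° ✓; |QD| = 33.80 ✓; |BD| = 43.56 ✓.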